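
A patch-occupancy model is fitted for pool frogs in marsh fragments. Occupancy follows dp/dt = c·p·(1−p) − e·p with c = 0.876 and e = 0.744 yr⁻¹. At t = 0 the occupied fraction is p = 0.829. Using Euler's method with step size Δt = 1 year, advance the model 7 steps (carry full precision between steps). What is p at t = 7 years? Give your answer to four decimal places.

Update rule: p ← p + [c·p·(1−p) − e·p]·Δt with Δt = 1.
p: 0.82900 → 0.33640  (Δp = -0.49260)
p: 0.33640 → 0.28167  (Δp = -0.05473)
p: 0.28167 → 0.24935  (Δp = -0.03232)
p: 0.24935 → 0.22780  (Δp = -0.02155)
p: 0.22780 → 0.21241  (Δp = -0.01539)
p: 0.21241 → 0.20093  (Δp = -0.01149)
p: 0.20093 → 0.19208  (Δp = -0.00884)

0.1921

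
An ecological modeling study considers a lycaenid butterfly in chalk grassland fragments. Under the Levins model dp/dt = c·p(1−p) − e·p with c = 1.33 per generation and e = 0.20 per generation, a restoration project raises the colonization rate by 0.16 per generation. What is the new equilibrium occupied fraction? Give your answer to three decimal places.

Before: p* = 1 − 0.20/1.33 = 0.8496.
After the change, c = 1.49, e = 0.2, so p* = 1 − 0.2/1.49 = 0.8658.

0.866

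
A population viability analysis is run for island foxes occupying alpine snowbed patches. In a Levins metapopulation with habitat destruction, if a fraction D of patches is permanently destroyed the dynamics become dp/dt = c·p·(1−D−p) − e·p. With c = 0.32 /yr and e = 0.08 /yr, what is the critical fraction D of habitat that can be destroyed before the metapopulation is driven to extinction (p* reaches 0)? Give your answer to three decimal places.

The nontrivial equilibrium is p* = (1−D) − e/c; extinction occurs when this hits zero.
So D_crit = 1 − e/c = 1 − 0.08/0.32 = 1 − 0.2500 = 0.7500.
This equals the undisturbed p*, a classic result of Lande's extension.

0.750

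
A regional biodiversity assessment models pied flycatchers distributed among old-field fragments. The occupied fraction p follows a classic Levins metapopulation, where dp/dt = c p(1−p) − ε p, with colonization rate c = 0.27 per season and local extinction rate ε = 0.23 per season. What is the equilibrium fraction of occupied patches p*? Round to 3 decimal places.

0.148

Setting dp/dt = 0 and dividing through by p* gives c·(1−p*) = ε.
So p* = 1 − ε/c = 1 − 0.23/0.27 = 1 − 0.8519 = 0.1481.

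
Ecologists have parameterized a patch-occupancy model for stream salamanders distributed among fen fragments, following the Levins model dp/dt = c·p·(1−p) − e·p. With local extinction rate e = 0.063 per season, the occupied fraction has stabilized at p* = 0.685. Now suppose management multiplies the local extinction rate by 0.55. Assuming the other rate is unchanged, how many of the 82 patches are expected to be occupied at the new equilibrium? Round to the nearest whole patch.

68

Balance c(1−p*) = e gives c = e/(1 − 0.68500) = 0.063/0.31500 = 0.20000.
New p* = 1 − e/c = 1 − 0.03465/0.20000 = 0.82675.
Expected occupied = 82 × 0.82675 = 67.79 ≈ 68.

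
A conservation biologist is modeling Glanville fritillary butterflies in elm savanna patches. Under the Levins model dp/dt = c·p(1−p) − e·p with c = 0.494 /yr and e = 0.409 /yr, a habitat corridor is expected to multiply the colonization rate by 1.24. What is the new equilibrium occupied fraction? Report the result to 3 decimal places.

Before: p* = 1 − 0.409/0.494 = 0.1721.
After the change, c = 0.61256, e = 0.409, so p* = 1 − 0.409/0.61256 = 0.3323.

0.332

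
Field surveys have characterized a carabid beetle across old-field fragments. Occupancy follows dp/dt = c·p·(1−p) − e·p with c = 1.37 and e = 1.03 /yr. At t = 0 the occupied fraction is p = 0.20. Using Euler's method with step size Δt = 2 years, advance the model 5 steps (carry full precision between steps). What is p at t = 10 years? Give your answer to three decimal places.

Update rule: p ← p + [c·p·(1−p) − e·p]·Δt with Δt = 2.
t = 2: p = 0.20000 + (+0.02640) = 0.22640
t = 4: p = 0.22640 + (+0.01351) = 0.23991
t = 6: p = 0.23991 + (+0.00543) = 0.24534
t = 8: p = 0.24534 + (+0.00190) = 0.24725
t = 10: p = 0.24725 + (+0.00063) = 0.24788

0.248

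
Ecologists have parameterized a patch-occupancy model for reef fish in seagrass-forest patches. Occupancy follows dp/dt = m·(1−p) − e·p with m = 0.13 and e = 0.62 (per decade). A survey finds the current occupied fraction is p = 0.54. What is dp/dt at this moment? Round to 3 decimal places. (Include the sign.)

-0.275

Colonization term: m·(1−p) = 0.13×0.4600 = 0.05980.
Extinction term: e·p = 0.33480.
dp/dt = 0.05980 − 0.33480 = -0.27500.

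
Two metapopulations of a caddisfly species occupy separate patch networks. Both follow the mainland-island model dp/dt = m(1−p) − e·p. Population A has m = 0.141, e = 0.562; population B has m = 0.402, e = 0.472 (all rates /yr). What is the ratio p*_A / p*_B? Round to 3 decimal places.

0.436

A: p*_A = m/(m+e) = 0.141/0.7030 = 0.2006.
B: p*_B = 0.402/0.8740 = 0.4600.
p*_A / p*_B = 0.2006/0.4600 = 0.4361.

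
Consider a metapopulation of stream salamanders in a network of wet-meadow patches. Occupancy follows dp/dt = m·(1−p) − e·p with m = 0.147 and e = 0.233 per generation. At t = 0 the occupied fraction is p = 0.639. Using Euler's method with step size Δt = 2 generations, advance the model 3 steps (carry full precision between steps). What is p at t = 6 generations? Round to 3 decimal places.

Update rule: p ← p + [m·(1−p) − e·p]·Δt with Δt = 2.
p: 0.63900 → 0.44736  (Δp = -0.19164)
p: 0.44736 → 0.40137  (Δp = -0.04599)
p: 0.40137 → 0.39033  (Δp = -0.01104)

0.390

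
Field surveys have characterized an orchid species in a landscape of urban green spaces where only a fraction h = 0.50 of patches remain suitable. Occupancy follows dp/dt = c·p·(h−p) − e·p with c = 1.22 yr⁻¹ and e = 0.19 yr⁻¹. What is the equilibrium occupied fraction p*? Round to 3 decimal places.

Setting dp/dt = 0 and dividing by p* gives c·(h−p*) = e.
So p* = h − e/c = 0.50 − 0.19/1.22 = 0.50 − 0.1557 = 0.3443.

0.344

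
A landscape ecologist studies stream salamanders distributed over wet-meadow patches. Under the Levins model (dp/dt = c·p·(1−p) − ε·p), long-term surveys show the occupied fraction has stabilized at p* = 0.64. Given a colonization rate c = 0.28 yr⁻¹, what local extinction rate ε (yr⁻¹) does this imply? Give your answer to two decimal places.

0.10

At equilibrium c(1−p*) = ε.
ε = 0.28 × (1 − 0.64) = 0.28 × 0.3600 = 0.1008.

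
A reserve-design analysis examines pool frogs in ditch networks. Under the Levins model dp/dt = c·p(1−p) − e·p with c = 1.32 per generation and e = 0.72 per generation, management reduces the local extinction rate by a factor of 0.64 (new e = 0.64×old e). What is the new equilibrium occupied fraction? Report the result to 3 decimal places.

0.651

Before: p* = 1 − 0.72/1.32 = 0.4545.
After the change, c = 1.32, e = 0.4608, so p* = 1 − 0.4608/1.32 = 0.6509.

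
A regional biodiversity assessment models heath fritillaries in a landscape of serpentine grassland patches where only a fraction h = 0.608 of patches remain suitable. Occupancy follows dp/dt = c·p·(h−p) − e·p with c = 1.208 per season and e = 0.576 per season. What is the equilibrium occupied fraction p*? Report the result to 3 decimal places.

0.131

Setting dp/dt = 0 and dividing by p* gives c·(h−p*) = e.
So p* = h − e/c = 0.608 − 0.576/1.208 = 0.608 − 0.4768 = 0.1312.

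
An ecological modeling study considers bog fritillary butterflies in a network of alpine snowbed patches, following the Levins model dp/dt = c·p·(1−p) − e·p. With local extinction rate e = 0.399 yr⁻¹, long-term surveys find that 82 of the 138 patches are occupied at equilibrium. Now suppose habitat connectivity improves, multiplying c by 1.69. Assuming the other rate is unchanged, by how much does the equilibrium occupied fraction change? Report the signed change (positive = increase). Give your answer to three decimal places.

0.166

Observed p* = 82/138 = 0.59420.
Balance c(1−p*) = e gives c = e/(1 − 0.59420) = 0.399/0.40580 = 0.98324.
New p* = 1 − e/c = 1 − 0.39900/1.66168 = 0.75988.
Δp* = 0.75988 − 0.59420 = +0.16568.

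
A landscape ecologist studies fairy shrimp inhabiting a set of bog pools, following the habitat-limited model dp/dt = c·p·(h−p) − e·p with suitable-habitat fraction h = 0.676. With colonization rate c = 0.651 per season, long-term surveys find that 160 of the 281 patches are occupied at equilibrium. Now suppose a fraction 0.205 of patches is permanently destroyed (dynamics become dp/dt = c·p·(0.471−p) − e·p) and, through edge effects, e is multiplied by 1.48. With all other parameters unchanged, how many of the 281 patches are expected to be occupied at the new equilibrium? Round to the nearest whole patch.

88

Observed p* = 160/281 = 0.56940.
Balance c(h−p*) = e gives e = 0.651×(0.676 − 0.56940) = 0.06940.
New p* = 0.471 − e/c = 0.471 − 0.10271/0.65100 = 0.31323.
Expected occupied = 281 × 0.31323 = 88.02 ≈ 88.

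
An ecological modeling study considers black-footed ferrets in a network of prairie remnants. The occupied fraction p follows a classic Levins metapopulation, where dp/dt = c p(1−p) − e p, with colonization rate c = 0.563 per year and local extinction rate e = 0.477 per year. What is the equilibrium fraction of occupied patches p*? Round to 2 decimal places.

Setting dp/dt = 0 and dividing through by p* gives c·(1−p*) = e.
So p* = 1 − e/c = 1 − 0.477/0.563 = 1 − 0.8472 = 0.1528.

0.15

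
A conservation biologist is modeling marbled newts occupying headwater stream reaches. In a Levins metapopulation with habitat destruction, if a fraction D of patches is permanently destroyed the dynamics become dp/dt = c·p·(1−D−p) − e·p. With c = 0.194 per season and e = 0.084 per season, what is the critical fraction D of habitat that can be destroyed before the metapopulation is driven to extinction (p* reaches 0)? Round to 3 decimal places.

0.567

The nontrivial equilibrium is p* = (1−D) − e/c; extinction occurs when this hits zero.
So D_crit = 1 − e/c = 1 − 0.084/0.194 = 1 − 0.4330 = 0.5670.
Note this equals the original equilibrium occupancy — the Levins extinction-debt result.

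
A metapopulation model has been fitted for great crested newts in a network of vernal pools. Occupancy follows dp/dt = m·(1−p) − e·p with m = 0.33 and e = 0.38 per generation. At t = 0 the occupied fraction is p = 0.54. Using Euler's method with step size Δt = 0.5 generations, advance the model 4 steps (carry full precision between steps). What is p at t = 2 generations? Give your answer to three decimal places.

Update rule: p ← p + [m·(1−p) − e·p]·Δt with Δt = 0.5.
step 1: Δp = -0.02670, p = 0.51330
step 2: Δp = -0.01722, p = 0.49608
step 3: Δp = -0.01111, p = 0.48497
step 4: Δp = -0.00716, p = 0.47781

0.478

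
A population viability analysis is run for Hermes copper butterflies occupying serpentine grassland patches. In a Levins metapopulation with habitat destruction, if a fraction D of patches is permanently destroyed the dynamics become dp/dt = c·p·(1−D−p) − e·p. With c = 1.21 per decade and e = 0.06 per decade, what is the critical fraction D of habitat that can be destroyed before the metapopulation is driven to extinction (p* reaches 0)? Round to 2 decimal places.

0.95

The nontrivial equilibrium is p* = (1−D) − e/c; extinction occurs when this hits zero.
So D_crit = 1 − e/c = 1 − 0.06/1.21 = 1 − 0.0496 = 0.9504.
This equals the undisturbed p*, a classic result of Lande's extension.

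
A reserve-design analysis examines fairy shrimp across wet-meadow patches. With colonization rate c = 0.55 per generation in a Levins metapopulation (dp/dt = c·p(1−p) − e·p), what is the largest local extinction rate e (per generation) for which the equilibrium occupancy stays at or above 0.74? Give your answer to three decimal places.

0.143

1 − e/c ≥ 0.74 ⇒ e ≤ c(1 − 0.74) = 0.55 × 0.2600.
e_max = 0.1430.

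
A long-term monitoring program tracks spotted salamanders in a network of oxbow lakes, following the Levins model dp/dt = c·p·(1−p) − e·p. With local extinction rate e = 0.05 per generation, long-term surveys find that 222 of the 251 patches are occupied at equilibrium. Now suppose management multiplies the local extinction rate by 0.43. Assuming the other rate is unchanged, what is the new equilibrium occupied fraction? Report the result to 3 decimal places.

Observed p* = 222/251 = 0.88446.
Balance c(1−p*) = e gives c = e/(1 − 0.88446) = 0.05/0.11554 = 0.43275.
New p* = 1 − e/c = 1 − 0.02150/0.43275 = 0.95032.

0.950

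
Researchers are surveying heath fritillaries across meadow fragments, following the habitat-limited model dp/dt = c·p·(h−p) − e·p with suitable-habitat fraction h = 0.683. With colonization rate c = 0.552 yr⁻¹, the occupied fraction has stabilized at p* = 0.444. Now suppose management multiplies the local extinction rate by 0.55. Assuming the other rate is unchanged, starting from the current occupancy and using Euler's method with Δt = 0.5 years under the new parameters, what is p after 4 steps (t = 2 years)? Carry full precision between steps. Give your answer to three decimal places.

0.489

Balance c(h−p*) = e gives e = 0.552×(0.683 − 0.44400) = 0.13193.
Starting from p₀ = 0.44400; update p ← p + (dp/dt)·Δt with the new parameters.
t = 0.5: p = 0.44400 + (+0.01318) = 0.45718
t = 1: p = 0.45718 + (+0.01191) = 0.46909
t = 1.5: p = 0.46909 + (+0.01068) = 0.47976
t = 2: p = 0.47976 + (+0.00951) = 0.48927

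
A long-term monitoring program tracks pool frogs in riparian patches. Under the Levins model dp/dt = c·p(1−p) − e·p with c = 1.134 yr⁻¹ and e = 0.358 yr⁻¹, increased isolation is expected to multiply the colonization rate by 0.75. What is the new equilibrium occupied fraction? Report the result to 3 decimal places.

Before: p* = 1 − 0.358/1.134 = 0.6843.
After the change, c = 0.8505, e = 0.358, so p* = 1 − 0.358/0.8505 = 0.5791.

0.579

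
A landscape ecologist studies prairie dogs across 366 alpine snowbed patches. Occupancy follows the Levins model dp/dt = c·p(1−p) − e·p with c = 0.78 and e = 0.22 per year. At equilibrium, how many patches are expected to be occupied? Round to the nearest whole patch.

263

p* = 1 − e/c = 1 − 0.22/0.78 = 0.7179.
Expected occupied patches = N × p* = 366 × 0.7179 = 262.77 ≈ 263.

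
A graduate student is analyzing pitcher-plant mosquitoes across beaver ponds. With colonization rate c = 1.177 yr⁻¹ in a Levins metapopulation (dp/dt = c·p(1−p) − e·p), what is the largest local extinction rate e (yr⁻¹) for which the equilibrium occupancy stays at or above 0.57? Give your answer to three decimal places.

0.506

1 − e/c ≥ 0.57 ⇒ e ≤ c(1 − 0.57) = 1.177 × 0.4300.
e_max = 0.5061.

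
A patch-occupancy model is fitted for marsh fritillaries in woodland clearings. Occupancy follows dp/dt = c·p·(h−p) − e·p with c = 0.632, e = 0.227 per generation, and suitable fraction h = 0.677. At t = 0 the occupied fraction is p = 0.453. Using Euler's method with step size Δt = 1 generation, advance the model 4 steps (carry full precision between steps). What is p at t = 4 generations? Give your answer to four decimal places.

0.3589

Update rule: p ← p + [c·p·(h−p) − e·p]·Δt with Δt = 1.
t = 1: p = 0.45300 + (-0.03870) = 0.41430
t = 2: p = 0.41430 + (-0.02526) = 0.38904
t = 3: p = 0.38904 + (-0.01751) = 0.37153
t = 4: p = 0.37153 + (-0.01261) = 0.35892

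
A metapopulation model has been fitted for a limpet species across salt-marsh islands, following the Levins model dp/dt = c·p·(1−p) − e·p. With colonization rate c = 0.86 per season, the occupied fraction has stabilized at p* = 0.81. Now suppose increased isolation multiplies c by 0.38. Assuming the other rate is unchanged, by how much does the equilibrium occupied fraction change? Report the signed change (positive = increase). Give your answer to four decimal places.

Balance c(1−p*) = e gives e = 0.86×(1 − 0.81000) = 0.16340.
New p* = 1 − e/c = 1 − 0.16340/0.32680 = 0.50000.
Δp* = 0.50000 − 0.81000 = -0.31000.

-0.3100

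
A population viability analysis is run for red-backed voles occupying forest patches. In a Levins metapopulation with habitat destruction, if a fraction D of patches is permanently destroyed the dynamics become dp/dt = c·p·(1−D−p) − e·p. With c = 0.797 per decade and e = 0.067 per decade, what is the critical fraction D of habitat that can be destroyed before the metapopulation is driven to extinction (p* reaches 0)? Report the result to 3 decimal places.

0.916

The nontrivial equilibrium is p* = (1−D) − e/c; extinction occurs when this hits zero.
So D_crit = 1 − e/c = 1 − 0.067/0.797 = 1 − 0.0841 = 0.9159.
This equals the undisturbed p*, a classic result of Lande's extension.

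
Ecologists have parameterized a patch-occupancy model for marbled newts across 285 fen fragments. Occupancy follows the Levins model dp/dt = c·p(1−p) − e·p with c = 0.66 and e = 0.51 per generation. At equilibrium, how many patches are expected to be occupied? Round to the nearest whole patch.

p* = 1 − e/c = 1 − 0.51/0.66 = 0.2273.
Expected occupied patches = N × p* = 285 × 0.2273 = 64.77 ≈ 65.

65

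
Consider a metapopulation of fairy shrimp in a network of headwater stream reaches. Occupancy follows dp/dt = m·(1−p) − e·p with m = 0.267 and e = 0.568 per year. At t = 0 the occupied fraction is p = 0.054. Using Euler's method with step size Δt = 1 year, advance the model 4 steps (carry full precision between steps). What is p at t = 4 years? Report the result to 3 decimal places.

0.320

Update rule: p ← p + [m·(1−p) − e·p]·Δt with Δt = 1.
p: 0.05400 → 0.27591  (Δp = +0.22191)
p: 0.27591 → 0.31253  (Δp = +0.03662)
p: 0.31253 → 0.31857  (Δp = +0.00604)
p: 0.31857 → 0.31956  (Δp = +0.00100)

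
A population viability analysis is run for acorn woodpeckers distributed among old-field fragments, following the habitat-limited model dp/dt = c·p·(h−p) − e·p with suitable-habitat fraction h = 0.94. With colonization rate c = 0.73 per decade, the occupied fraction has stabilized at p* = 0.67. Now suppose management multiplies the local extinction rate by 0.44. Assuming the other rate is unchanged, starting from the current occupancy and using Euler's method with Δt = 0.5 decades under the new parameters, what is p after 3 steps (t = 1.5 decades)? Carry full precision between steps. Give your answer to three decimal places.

Balance c(h−p*) = e gives e = 0.73×(0.94 − 0.67000) = 0.19710.
Starting from p₀ = 0.67000; update p ← p + (dp/dt)·Δt with the new parameters.
p: 0.67000 → 0.70698  (Δp = +0.03698)
p: 0.70698 → 0.73645  (Δp = +0.02948)
p: 0.73645 → 0.75923  (Δp = +0.02278)

0.759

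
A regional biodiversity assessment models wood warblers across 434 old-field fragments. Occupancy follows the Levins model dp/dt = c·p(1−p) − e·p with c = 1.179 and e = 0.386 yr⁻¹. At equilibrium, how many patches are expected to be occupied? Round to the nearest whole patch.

p* = 1 − e/c = 1 − 0.386/1.179 = 0.6726.
Expected occupied patches = N × p* = 434 × 0.6726 = 291.91 ≈ 292.

292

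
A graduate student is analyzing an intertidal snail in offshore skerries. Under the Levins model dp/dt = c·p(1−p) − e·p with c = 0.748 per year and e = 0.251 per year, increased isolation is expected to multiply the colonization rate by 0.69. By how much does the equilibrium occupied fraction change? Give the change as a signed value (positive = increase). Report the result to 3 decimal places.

-0.151

Before: p* = 1 − 0.251/0.748 = 0.6644.
After the change, c = 0.51612, e = 0.251, so p* = 1 − 0.251/0.51612 = 0.5137.
Δp* = 0.5137 − 0.6644 = -0.1508.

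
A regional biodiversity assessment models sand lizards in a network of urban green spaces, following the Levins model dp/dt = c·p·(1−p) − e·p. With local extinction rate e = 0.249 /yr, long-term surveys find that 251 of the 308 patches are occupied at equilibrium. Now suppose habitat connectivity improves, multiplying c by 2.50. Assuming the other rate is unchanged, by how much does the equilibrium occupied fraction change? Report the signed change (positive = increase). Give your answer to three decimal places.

0.111

Observed p* = 251/308 = 0.81494.
Balance c(1−p*) = e gives c = e/(1 − 0.81494) = 0.249/0.18506 = 1.34551.
New p* = 1 − e/c = 1 − 0.24900/3.36377 = 0.92598.
Δp* = 0.92598 − 0.81494 = +0.11104.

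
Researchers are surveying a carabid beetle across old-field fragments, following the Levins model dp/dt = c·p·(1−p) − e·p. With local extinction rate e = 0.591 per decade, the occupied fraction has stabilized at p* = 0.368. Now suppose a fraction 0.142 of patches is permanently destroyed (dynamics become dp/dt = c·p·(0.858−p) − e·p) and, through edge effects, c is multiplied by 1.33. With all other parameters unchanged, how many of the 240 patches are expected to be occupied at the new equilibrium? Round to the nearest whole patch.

Balance c(1−p*) = e gives c = e/(1 − 0.36800) = 0.591/0.63200 = 0.93513.
New p* = 0.858 − e/c = 0.858 − 0.59100/1.24372 = 0.38281.
Expected occupied = 240 × 0.38281 = 91.87 ≈ 92.

92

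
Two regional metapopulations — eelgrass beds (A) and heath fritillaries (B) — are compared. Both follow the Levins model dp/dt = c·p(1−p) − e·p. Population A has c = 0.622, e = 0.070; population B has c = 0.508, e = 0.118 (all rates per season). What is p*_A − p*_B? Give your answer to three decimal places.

A: p*_A = 1 − 0.070/0.622 = 0.8875.
B: p*_B = 1 − 0.118/0.508 = 0.7677.
p*_A − p*_B = 0.8875 − 0.7677 = 0.1197.

0.120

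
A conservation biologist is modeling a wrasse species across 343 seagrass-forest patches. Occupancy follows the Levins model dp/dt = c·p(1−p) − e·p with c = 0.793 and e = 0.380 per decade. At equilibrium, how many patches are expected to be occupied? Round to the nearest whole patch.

179

p* = 1 − e/c = 1 − 0.380/0.793 = 0.5208.
Expected occupied patches = N × p* = 343 × 0.5208 = 178.64 ≈ 179.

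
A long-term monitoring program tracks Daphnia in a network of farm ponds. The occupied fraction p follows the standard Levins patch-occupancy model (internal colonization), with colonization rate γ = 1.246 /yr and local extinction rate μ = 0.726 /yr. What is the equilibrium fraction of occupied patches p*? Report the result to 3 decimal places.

0.417

Setting dp/dt = 0 and dividing through by p* gives γ·(1−p*) = μ.
So p* = 1 − μ/γ = 1 − 0.726/1.246 = 1 − 0.5827 = 0.4173.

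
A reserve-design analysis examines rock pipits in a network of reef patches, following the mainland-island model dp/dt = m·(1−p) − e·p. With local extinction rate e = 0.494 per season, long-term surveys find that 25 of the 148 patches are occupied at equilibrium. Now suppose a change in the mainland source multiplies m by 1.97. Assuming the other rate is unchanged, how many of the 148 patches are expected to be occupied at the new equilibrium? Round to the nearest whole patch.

Observed p* = 25/148 = 0.16892.
Balance m(1−p*) = e·p* gives m = e·p*/(1−p*) = 0.494×0.16892/0.83108 = 0.10041.
New p* = m/(m+e) = 0.19781/(0.19781+0.49400) = 0.28593.
Expected occupied = 148 × 0.28593 = 42.32 ≈ 42.

42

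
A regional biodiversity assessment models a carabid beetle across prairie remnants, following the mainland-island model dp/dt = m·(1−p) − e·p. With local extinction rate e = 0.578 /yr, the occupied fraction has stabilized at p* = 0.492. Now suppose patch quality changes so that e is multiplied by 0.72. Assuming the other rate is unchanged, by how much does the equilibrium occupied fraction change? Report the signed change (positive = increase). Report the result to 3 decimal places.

Balance m(1−p*) = e·p* gives m = e·p*/(1−p*) = 0.578×0.49200/0.50800 = 0.55980.
New p* = m/(m+e) = 0.55980/(0.55980+0.41616) = 0.57359.
Δp* = 0.57359 − 0.49200 = +0.08159.

0.082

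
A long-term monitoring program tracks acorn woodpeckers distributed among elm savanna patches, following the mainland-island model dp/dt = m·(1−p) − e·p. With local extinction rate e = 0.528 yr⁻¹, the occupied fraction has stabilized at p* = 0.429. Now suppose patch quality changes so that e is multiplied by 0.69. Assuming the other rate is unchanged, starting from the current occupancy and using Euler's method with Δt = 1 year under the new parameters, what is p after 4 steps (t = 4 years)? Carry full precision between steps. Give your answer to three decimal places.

0.521

Balance m(1−p*) = e·p* gives m = e·p*/(1−p*) = 0.528×0.42900/0.57100 = 0.39669.
Starting from p₀ = 0.42900; update p ← p + (dp/dt)·Δt with the new parameters.
step 1: Δp = +0.07022, p = 0.49922
step 2: Δp = +0.01678, p = 0.51600
step 3: Δp = +0.00401, p = 0.52001
step 4: Δp = +0.00096, p = 0.52097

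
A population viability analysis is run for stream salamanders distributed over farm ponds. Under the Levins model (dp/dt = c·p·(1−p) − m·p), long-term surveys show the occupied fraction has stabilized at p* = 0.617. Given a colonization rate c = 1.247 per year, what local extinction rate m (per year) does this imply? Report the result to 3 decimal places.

0.478

At equilibrium c(1−p*) = m.
m = 1.247 × (1 − 0.617) = 1.247 × 0.3830 = 0.4776.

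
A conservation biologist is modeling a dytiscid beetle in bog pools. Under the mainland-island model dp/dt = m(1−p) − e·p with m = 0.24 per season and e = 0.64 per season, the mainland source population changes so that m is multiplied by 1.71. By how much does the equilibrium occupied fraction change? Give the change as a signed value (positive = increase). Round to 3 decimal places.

Before: p* = 0.24/(0.24+0.64) = 0.2727.
After: m = 0.4104, e = 0.64; p* = 0.4104/1.0504 = 0.3907.
Δp* = 0.3907 − 0.2727 = +0.1180.

0.118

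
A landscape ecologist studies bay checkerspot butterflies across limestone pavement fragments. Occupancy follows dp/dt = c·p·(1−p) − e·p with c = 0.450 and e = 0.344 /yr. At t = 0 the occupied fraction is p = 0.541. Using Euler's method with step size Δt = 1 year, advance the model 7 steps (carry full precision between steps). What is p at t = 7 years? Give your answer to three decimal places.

Update rule: p ← p + [c·p·(1−p) − e·p]·Δt with Δt = 1.
t = 1: p = 0.54100 + (-0.07436) = 0.46664
t = 2: p = 0.46664 + (-0.04852) = 0.41811
t = 3: p = 0.41811 + (-0.03435) = 0.38377
t = 4: p = 0.38377 + (-0.02560) = 0.35817
t = 5: p = 0.35817 + (-0.01976) = 0.33841
t = 6: p = 0.33841 + (-0.01566) = 0.32275
t = 7: p = 0.32275 + (-0.01266) = 0.31008

0.310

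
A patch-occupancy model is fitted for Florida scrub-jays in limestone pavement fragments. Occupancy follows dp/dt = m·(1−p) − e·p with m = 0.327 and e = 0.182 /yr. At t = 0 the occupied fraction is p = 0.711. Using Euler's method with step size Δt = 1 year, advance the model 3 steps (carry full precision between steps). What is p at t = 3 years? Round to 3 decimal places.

0.651

Update rule: p ← p + [m·(1−p) − e·p]·Δt with Δt = 1.
step 1: Δp = -0.03490, p = 0.67610
step 2: Δp = -0.01714, p = 0.65897
step 3: Δp = -0.00841, p = 0.65055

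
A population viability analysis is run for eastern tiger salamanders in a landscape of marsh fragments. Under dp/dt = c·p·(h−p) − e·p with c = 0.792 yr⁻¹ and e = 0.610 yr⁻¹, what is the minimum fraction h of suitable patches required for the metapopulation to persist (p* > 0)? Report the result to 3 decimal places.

p* = h − e/c is positive only when h > e/c.
h_min = e/c = 0.610/0.792 = 0.7702.

0.770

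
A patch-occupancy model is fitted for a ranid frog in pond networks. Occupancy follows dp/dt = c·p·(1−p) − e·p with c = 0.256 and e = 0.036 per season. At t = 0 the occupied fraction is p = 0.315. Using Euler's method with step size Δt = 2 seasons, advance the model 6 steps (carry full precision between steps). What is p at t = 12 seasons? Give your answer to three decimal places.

0.782

Update rule: p ← p + [c·p·(1−p) − e·p]·Δt with Δt = 2.
p: 0.31500 → 0.40280  (Δp = +0.08780)
p: 0.40280 → 0.49696  (Δp = +0.09416)
p: 0.49696 → 0.58917  (Δp = +0.09221)
p: 0.58917 → 0.67068  (Δp = +0.08151)
p: 0.67068 → 0.73548  (Δp = +0.06480)
p: 0.73548 → 0.78213  (Δp = +0.04666)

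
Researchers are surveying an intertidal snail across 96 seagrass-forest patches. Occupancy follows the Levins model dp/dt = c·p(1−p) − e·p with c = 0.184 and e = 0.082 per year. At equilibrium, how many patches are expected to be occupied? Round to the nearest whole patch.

53

p* = 1 − e/c = 1 − 0.082/0.184 = 0.5543.
Expected occupied patches = N × p* = 96 × 0.5543 = 53.22 ≈ 53.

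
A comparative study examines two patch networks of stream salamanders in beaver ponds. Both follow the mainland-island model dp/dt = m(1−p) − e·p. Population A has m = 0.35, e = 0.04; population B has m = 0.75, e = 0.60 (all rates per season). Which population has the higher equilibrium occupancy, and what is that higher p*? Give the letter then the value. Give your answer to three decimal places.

A, 0.897

A: p*_A = m/(m+e) = 0.35/0.3900 = 0.8974.
B: p*_B = 0.75/1.3500 = 0.5556.
A is higher at 0.8974.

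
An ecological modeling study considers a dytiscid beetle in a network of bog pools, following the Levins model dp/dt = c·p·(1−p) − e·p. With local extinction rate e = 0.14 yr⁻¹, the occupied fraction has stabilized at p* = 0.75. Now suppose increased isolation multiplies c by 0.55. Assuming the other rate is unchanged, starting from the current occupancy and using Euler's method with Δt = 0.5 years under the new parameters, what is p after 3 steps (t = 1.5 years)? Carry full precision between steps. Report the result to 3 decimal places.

0.689

Balance c(1−p*) = e gives c = e/(1 − 0.75000) = 0.14/0.25000 = 0.56000.
Starting from p₀ = 0.75000; update p ← p + (dp/dt)·Δt with the new parameters.
p: 0.75000 → 0.72637  (Δp = -0.02363)
p: 0.72637 → 0.70614  (Δp = -0.02024)
p: 0.70614 → 0.68866  (Δp = -0.01747)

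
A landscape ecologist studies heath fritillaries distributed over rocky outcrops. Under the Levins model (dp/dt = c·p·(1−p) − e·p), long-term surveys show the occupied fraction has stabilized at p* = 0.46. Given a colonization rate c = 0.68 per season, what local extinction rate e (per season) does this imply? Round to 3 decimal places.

0.367

At equilibrium c(1−p*) = e.
e = 0.68 × (1 − 0.46) = 0.68 × 0.5400 = 0.3672.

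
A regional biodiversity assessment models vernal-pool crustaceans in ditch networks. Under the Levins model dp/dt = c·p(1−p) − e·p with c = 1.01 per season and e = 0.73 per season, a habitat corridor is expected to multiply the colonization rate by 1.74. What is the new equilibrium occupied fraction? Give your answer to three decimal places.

0.585

Before: p* = 1 − 0.73/1.01 = 0.2772.
After the change, c = 1.7574, e = 0.73, so p* = 1 − 0.73/1.7574 = 0.5846.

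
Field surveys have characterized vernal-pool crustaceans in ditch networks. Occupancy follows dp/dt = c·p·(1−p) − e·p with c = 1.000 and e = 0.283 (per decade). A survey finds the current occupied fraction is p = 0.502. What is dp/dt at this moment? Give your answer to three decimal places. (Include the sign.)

Colonization term: c·p·(1−p) = 1.000×0.502×0.4980 = 0.25000.
Extinction term: e·p = 0.14207.
dp/dt = 0.25000 − 0.14207 = 0.10793.

0.108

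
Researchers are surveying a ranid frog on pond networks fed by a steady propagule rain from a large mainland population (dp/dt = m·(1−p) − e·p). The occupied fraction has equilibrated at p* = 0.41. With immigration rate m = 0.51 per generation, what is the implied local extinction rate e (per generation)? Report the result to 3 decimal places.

0.734

At equilibrium m(1−p*) = e·p*, so e = m(1−p*)/p*.
e = 0.51 × 0.5900 / 0.41 = 0.7339.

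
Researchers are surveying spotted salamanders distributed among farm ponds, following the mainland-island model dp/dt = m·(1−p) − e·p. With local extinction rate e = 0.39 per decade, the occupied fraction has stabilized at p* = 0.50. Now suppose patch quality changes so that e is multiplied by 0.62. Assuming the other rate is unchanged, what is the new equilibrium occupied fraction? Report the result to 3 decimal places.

0.617

Balance m(1−p*) = e·p* gives m = e·p*/(1−p*) = 0.39×0.50000/0.50000 = 0.39000.
New p* = m/(m+e) = 0.39000/(0.39000+0.24180) = 0.61728.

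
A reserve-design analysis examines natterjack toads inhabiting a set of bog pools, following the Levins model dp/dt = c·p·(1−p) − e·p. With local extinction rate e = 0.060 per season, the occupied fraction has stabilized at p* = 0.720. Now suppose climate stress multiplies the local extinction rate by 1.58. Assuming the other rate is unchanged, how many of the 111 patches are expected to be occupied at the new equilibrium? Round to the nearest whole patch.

62

Balance c(1−p*) = e gives c = e/(1 − 0.72000) = 0.060/0.28000 = 0.21429.
New p* = 1 − e/c = 1 − 0.09480/0.21429 = 0.55761.
Expected occupied = 111 × 0.55761 = 61.89 ≈ 62.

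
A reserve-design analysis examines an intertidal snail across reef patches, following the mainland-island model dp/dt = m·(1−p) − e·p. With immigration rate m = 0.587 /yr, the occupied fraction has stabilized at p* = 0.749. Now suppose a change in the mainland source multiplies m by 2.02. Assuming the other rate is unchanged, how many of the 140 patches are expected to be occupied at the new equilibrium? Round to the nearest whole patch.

Balance m(1−p*) = e·p* gives e = m(1−p*)/p* = 0.587×0.25100/0.74900 = 0.19671.
New p* = m/(m+e) = 1.18574/(1.18574+0.19671) = 0.85771.
Expected occupied = 140 × 0.85771 = 120.08 ≈ 120.

120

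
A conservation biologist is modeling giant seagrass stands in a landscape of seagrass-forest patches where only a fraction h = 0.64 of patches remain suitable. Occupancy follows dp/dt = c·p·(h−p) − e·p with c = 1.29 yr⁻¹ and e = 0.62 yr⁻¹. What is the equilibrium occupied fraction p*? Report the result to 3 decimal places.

Setting dp/dt = 0 and dividing by p* gives c·(h−p*) = e.
So p* = h − e/c = 0.64 − 0.62/1.29 = 0.64 − 0.4806 = 0.1594.

0.159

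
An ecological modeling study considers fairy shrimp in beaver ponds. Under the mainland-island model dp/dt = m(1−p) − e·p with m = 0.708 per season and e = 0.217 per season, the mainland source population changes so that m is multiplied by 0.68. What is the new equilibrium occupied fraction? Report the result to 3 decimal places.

0.689

Before: p* = 0.708/(0.708+0.217) = 0.7654.
After: m = 0.48144, e = 0.217; p* = 0.48144/0.6984 = 0.6893.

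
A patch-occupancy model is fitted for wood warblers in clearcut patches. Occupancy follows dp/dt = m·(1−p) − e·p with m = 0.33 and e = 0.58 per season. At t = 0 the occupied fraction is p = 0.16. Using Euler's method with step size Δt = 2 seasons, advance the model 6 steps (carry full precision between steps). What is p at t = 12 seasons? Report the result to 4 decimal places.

0.3010

Update rule: p ← p + [m·(1−p) − e·p]·Δt with Δt = 2.
step 1: Δp = +0.36880, p = 0.52880
step 2: Δp = -0.30242, p = 0.22638
step 3: Δp = +0.24798, p = 0.47437
step 4: Δp = -0.20334, p = 0.27102
step 5: Δp = +0.16674, p = 0.43776
step 6: Δp = -0.13673, p = 0.30103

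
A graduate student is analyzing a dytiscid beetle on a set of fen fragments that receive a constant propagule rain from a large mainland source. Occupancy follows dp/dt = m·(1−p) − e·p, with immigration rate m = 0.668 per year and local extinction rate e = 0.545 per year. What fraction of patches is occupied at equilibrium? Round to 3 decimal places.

0.551

Setting dp/dt = 0: m − m·p* = e·p*, so m = (m+e)·p*.
p* = m/(m+e) = 0.668/(0.668+0.545) = 0.668/1.2130 = 0.5507.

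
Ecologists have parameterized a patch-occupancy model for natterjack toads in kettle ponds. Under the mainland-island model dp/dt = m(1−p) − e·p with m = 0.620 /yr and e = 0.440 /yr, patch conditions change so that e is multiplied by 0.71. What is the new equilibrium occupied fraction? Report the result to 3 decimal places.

0.665

Before: p* = 0.620/(0.620+0.440) = 0.5849.
After: m = 0.62, e = 0.3124; p* = 0.62/0.9324 = 0.6650.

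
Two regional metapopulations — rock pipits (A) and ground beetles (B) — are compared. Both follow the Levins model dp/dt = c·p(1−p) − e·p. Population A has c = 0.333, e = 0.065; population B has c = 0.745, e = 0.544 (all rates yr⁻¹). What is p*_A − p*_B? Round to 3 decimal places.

A: p*_A = 1 − 0.065/0.333 = 0.8048.
B: p*_B = 1 − 0.544/0.745 = 0.2698.
p*_A − p*_B = 0.8048 − 0.2698 = 0.5350.

0.535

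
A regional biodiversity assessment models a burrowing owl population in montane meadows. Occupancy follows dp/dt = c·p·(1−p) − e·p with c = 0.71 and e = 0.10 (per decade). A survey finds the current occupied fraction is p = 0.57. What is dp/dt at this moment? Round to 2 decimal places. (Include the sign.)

0.12

Colonization term: c·p·(1−p) = 0.71×0.57×0.4300 = 0.17402.
Extinction term: e·p = 0.05700.
dp/dt = 0.17402 − 0.05700 = 0.11702.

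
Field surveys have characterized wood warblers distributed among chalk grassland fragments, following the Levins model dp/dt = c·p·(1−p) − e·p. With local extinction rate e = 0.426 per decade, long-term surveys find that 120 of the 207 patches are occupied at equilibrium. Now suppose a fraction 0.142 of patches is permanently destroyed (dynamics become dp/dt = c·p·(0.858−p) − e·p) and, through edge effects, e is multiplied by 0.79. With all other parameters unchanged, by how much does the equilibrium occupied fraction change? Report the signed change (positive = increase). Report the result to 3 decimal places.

Observed p* = 120/207 = 0.57971.
Balance c(1−p*) = e gives c = e/(1 − 0.57971) = 0.426/0.42029 = 1.01359.
New p* = 0.858 − e/c = 0.858 − 0.33654/1.01359 = 0.52597.
Δp* = 0.52597 − 0.57971 = -0.05374.

-0.054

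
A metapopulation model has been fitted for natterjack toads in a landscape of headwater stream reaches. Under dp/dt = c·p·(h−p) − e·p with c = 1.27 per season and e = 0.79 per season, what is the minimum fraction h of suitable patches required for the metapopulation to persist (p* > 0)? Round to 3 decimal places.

p* = h − e/c is positive only when h > e/c.
h_min = e/c = 0.79/1.27 = 0.6220.

0.622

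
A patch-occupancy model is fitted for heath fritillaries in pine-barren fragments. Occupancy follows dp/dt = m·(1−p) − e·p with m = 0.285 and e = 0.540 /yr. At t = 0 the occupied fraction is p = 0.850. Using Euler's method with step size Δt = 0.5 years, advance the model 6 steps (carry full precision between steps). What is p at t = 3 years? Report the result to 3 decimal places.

Update rule: p ← p + [m·(1−p) − e·p]·Δt with Δt = 0.5.
t = 0.5: p = 0.85000 + (-0.20813) = 0.64187
t = 1: p = 0.64187 + (-0.12227) = 0.51960
t = 1.5: p = 0.51960 + (-0.07184) = 0.44777
t = 2: p = 0.44777 + (-0.04220) = 0.40556
t = 2.5: p = 0.40556 + (-0.02479) = 0.38077
t = 3: p = 0.38077 + (-0.01457) = 0.36620

0.366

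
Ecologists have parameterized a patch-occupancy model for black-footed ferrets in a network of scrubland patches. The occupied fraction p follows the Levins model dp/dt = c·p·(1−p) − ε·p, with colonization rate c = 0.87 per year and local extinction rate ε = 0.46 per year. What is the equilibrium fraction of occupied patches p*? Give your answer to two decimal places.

At equilibrium, colonization balances extinction: c·p*·(1−p*) = ε·p*.
So p* = 1 − ε/c = 1 − 0.46/0.87 = 1 − 0.5287 = 0.4713.

0.47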